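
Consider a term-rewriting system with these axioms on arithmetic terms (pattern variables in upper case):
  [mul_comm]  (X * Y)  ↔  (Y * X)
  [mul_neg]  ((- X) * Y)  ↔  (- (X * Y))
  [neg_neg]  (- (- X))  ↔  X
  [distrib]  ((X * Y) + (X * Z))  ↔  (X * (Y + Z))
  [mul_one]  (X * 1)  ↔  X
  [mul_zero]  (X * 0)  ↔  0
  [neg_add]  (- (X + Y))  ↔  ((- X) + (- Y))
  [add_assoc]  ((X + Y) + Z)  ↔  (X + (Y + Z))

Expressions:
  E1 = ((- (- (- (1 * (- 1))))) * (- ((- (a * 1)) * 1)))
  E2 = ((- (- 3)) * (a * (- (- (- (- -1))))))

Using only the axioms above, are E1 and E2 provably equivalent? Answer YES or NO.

NO

All listed rules preserve value, hence provable equivalence implies equal values everywhere; look for a separating assignment.
a=1 gives E1 ↦ 1, E2 ↦ -3; values differ ⇒ not provably equivalent.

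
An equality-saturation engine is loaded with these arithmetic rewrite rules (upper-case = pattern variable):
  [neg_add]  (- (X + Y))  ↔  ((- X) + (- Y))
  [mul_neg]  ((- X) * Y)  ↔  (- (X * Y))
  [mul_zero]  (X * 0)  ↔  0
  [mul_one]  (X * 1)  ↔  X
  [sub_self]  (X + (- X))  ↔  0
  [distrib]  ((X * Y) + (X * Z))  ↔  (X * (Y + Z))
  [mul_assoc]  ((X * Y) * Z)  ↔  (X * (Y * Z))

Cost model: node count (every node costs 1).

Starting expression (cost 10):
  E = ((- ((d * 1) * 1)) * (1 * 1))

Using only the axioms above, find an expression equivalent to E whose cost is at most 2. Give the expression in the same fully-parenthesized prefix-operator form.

step 1: mul_one (→) rewrites (d * 1) into d, now ((- (d * 1)) * (1 * 1))
step 2: mul_one (→) rewrites (1 * 1) into 1, now ((- (d * 1)) * 1)
step 3: mul_one (→) rewrites (d * 1) into d, now ((- d) * 1)
step 4: mul_one (→) rewrites ((- d) * 1) into (- d), reaching cost 2 (bound 2)

(- d)   [cost 2]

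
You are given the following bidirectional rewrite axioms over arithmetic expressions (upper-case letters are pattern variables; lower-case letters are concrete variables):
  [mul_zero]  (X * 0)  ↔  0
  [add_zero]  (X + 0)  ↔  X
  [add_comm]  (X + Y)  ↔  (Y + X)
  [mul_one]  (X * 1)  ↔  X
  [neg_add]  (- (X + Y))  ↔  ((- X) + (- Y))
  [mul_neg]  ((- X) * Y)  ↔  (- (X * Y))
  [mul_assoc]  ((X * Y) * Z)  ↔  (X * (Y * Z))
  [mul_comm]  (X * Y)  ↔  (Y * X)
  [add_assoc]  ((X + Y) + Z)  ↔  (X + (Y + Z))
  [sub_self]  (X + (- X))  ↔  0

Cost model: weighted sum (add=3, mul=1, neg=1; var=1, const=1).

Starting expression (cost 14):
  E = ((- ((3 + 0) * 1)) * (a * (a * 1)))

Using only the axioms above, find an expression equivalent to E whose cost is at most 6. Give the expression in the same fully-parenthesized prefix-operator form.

(1) (a * 1)  =[mul_one →]=  a    ⊢ ((- ((3 + 0) * 1)) * (a * a))
(2) ((3 + 0) * 1)  =[mul_one →]=  (3 + 0)    ⊢ ((- (3 + 0)) * (a * a))
(3) (3 + 0)  =[add_zero →]=  3    ⊢ cost 6, within 6

((- 3) * (a * a))   [cost 6]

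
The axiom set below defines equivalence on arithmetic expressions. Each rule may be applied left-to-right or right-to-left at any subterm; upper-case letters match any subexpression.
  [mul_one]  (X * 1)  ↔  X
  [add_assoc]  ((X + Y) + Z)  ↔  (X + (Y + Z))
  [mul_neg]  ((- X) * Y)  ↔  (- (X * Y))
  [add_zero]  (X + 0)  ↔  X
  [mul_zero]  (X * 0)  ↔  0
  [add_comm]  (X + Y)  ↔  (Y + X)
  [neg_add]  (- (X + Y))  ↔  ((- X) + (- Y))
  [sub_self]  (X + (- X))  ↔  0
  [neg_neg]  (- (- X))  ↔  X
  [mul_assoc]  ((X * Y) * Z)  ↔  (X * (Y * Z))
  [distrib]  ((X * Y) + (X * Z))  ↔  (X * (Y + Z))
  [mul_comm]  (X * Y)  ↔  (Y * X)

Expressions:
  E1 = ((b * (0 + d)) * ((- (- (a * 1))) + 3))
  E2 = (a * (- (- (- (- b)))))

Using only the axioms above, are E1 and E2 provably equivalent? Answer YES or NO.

All listed rules preserve value, hence provable equivalence implies equal values everywhere; look for a separating assignment.
a=0, b=1, d=1 gives E1 ↦ 3, E2 ↦ 0; values differ ⇒ not provably equivalent.

NO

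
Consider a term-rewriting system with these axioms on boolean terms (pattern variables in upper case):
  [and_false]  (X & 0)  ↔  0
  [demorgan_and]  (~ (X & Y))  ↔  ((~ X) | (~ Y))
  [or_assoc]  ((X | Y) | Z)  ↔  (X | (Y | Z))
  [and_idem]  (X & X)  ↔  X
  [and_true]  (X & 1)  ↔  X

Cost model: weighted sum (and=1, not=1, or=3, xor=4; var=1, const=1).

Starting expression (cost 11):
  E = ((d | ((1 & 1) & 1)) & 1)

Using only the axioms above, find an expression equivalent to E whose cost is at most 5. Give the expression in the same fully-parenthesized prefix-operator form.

(1) ((1 & 1) & 1)  =[and_true →]=  (1 & 1)    ⊢ ((d | (1 & 1)) & 1)
(2) (1 & 1)  =[and_idem →]=  1    ⊢ ((d | 1) & 1)
(3) ((d | 1) & 1)  =[and_true →]=  (d | 1)    ⊢ cost 5, within 5

(d | 1)   [cost 5]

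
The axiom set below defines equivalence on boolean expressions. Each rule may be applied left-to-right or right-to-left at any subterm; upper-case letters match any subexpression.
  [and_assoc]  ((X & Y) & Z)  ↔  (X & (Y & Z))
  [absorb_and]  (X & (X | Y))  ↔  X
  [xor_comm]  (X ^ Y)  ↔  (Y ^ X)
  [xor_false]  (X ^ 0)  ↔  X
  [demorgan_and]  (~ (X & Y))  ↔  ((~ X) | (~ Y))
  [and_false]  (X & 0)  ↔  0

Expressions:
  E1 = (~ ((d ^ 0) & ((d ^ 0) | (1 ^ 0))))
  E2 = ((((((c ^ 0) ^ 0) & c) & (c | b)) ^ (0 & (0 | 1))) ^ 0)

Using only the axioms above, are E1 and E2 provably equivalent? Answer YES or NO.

NO

The axioms are sound identities: if E1 ↔* E2 then E1 and E2 evaluate identically under any assignment.
Under b=0, c=0, d=0: E1 evaluates to 1, E2 to 0. Distinct ⇒ no rewrite sequence connects them.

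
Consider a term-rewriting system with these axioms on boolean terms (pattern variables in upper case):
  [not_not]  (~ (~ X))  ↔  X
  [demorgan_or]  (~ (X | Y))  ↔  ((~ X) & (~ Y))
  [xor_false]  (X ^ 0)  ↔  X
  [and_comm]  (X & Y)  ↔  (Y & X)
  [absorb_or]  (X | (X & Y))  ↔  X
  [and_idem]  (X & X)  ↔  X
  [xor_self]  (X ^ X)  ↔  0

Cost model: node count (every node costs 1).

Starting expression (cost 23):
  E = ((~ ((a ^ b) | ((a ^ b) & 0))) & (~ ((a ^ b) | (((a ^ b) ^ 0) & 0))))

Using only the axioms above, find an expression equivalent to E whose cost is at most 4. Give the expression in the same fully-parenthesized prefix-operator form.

(1) ((a ^ b) ^ 0)  =[xor_false →]=  (a ^ b)    ⊢ ((~ ((a ^ b) | ((a ^ b) & 0))) & (~ ((a ^ b) | ((a ^ b) & 0))))
(2) ((~ ((a ^ b) | ((a ^ b) & 0))) & (~ ((a ^ b) | ((a ^ b) & 0))))  =[and_idem →]=  (~ ((a ^ b) | ((a ^ b) & 0)))
(3) ((a ^ b) | ((a ^ b) & 0))  =[absorb_or →]=  (a ^ b)    ⊢ cost 4, within 4

(~ (a ^ b))   [cost 4]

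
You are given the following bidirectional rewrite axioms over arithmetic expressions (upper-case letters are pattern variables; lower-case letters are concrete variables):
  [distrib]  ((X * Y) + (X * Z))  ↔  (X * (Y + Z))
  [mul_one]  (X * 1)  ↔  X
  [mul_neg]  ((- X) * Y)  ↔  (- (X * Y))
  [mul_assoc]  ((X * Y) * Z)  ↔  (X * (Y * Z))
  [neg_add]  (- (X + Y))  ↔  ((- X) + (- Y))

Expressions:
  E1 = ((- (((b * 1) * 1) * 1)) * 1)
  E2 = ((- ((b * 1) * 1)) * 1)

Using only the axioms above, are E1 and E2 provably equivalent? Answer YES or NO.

(1) (((b * 1) * 1) * 1)  =[mul_one →]=  ((b * 1) * 1)    ⊢ E2

YES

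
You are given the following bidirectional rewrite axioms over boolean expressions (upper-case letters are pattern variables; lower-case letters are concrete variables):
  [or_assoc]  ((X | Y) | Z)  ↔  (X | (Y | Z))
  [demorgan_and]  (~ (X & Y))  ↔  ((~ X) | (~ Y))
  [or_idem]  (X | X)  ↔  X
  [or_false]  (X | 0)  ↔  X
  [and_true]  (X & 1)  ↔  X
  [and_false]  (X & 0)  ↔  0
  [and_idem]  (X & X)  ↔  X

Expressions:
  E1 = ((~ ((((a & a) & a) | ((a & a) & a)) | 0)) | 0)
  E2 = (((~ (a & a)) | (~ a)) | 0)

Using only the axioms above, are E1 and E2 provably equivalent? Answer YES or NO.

YES

1. [or_idem →] (((a & a) & a) | ((a & a) & a))  →  ((a & a) & a);  E1 = ((~ (((a & a) & a) | 0)) | 0)
2. [and_idem →] (a & a)  →  a;  E1 = ((~ ((a & a) | 0)) | 0)
3. [or_false →] ((~ ((a & a) | 0)) | 0)  →  (~ ((a & a) | 0))
4. [and_idem →] (a & a)  →  a;  E1 = (~ (a | 0))
5. [or_false →] (a | 0)  →  a;  E1 = (~ a)
6. [or_false ←] (~ a)  →  ((~ a) | 0)
7. [or_idem ←] (~ a)  →  ((~ a) | (~ a));  E1 = (((~ a) | (~ a)) | 0)
8. [and_idem ←] a  →  (a & a);  this is E2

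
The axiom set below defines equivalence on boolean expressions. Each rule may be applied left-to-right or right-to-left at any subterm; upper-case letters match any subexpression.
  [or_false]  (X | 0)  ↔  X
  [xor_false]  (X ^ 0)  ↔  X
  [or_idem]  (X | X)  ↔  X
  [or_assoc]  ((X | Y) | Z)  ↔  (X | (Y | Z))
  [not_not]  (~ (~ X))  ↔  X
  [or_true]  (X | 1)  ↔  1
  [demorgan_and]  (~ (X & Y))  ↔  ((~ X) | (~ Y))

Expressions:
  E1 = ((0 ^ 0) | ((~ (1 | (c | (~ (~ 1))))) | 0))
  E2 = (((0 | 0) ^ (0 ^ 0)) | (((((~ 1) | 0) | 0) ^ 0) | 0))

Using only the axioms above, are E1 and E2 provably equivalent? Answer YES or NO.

1. [not_not →] (~ (~ 1))  →  1;  E1 = ((0 ^ 0) | ((~ (1 | (c | 1))) | 0))
2. [or_false →] ((~ (1 | (c | 1))) | 0)  →  (~ (1 | (c | 1)));  E1 = ((0 ^ 0) | (~ (1 | (c | 1))))
3. [or_true →] (c | 1)  →  1;  E1 = ((0 ^ 0) | (~ (1 | 1)))
4. [or_idem →] (1 | 1)  →  1;  E1 = ((0 ^ 0) | (~ 1))
5. [or_idem ←] 0  →  (0 | 0);  E1 = (((0 | 0) ^ 0) | (~ 1))
6. [or_false ←] (~ 1)  →  ((~ 1) | 0);  E1 = (((0 | 0) ^ 0) | ((~ 1) | 0))
7. [xor_false ←] 0  →  (0 ^ 0);  E1 = (((0 | 0) ^ (0 ^ 0)) | ((~ 1) | 0))
8. [or_false ←] ((~ 1) | 0)  →  (((~ 1) | 0) | 0);  E1 = (((0 | 0) ^ (0 ^ 0)) | (((~ 1) | 0) | 0))
9. [xor_false ←] ((~ 1) | 0)  →  (((~ 1) | 0) ^ 0);  E1 = (((0 | 0) ^ (0 ^ 0)) | ((((~ 1) | 0) ^ 0) | 0))
10. [or_false ←] ((~ 1) | 0)  →  (((~ 1) | 0) | 0);  this is E2

YES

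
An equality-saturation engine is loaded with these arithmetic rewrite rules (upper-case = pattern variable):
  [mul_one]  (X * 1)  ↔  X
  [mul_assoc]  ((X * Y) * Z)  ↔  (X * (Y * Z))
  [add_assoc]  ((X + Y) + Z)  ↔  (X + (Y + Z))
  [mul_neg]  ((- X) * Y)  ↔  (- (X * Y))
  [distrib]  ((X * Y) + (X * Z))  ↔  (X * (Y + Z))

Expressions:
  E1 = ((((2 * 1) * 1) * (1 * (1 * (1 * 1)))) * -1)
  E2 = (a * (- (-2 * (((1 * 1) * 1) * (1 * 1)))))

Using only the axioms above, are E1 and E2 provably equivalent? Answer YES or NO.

NO

The axioms are sound identities: if E1 ↔* E2 then E1 and E2 evaluate identically under any assignment.
Under a=0: E1 evaluates to -2, E2 to 0. Distinct ⇒ no rewrite sequence connects them.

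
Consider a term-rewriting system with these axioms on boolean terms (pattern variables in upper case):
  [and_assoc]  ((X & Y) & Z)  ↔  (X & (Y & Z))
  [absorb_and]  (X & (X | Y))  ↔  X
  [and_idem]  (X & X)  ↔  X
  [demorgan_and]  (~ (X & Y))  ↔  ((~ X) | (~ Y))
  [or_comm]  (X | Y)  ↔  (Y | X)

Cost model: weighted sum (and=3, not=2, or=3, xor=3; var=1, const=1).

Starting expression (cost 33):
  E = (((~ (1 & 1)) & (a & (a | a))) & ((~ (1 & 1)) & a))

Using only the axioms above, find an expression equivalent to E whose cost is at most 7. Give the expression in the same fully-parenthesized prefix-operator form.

1. [absorb_and →] (a & (a | a))  →  a;  E = (((~ (1 & 1)) & a) & ((~ (1 & 1)) & a))
2. [and_idem →] (((~ (1 & 1)) & a) & ((~ (1 & 1)) & a))  →  ((~ (1 & 1)) & a)
3. [and_idem →] (1 & 1)  →  1;  cost 7 ≤ 7, done

((~ 1) & a)   [cost 7]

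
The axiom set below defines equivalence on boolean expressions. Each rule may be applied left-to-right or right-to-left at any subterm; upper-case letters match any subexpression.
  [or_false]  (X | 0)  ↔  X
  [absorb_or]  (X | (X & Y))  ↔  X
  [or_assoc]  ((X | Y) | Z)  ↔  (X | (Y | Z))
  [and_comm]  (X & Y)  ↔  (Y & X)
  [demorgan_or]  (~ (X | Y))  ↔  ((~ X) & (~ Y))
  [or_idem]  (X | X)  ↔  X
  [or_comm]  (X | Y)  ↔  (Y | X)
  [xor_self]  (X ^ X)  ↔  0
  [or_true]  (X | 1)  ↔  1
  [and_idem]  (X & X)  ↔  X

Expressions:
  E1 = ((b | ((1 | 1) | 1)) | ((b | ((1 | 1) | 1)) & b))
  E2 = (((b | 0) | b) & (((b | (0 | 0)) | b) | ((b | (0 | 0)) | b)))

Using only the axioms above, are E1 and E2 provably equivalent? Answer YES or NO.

Every axiom is a valid identity, so a rewrite proof would force E1 and E2 to agree under every assignment.
At b=0: E1 = 1 but E2 = 0; they differ, so no derivation exists.

NO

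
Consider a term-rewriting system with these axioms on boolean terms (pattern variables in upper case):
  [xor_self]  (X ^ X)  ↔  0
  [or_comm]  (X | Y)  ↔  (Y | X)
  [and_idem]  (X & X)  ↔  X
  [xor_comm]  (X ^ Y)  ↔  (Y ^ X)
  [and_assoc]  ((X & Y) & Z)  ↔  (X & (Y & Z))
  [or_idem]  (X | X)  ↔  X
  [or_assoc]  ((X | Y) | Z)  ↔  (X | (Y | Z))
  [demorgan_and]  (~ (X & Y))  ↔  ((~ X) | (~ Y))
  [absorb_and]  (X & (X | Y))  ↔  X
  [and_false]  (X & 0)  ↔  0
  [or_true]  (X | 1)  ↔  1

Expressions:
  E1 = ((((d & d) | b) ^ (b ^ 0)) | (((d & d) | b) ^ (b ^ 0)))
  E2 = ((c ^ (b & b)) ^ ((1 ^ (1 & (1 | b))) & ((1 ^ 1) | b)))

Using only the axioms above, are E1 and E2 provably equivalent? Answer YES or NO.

All listed rules preserve value, hence provable equivalence implies equal values everywhere; look for a separating assignment.
b=0, c=0, d=1 gives E1 ↦ 1, E2 ↦ 0; values differ ⇒ not provably equivalent.

NO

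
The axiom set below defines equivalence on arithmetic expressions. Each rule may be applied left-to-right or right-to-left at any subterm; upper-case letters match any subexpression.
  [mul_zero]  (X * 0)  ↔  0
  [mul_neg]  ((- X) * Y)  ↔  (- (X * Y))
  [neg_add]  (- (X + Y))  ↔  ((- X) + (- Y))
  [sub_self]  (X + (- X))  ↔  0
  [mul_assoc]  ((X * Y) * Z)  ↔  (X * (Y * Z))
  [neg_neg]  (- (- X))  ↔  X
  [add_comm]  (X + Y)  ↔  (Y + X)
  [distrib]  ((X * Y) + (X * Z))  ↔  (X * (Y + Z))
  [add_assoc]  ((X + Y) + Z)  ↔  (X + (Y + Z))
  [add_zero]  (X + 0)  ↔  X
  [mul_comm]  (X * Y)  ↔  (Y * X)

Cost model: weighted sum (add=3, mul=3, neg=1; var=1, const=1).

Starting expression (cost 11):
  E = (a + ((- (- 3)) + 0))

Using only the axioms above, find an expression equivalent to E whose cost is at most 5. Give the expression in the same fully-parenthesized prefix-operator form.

(a + 3)   [cost 5]

(1) ((- (- 3)) + 0)  =[add_zero →]=  (- (- 3))    ⊢ (a + (- (- 3)))
(2) (- (- 3))  =[neg_neg →]=  3    ⊢ cost 5, within 5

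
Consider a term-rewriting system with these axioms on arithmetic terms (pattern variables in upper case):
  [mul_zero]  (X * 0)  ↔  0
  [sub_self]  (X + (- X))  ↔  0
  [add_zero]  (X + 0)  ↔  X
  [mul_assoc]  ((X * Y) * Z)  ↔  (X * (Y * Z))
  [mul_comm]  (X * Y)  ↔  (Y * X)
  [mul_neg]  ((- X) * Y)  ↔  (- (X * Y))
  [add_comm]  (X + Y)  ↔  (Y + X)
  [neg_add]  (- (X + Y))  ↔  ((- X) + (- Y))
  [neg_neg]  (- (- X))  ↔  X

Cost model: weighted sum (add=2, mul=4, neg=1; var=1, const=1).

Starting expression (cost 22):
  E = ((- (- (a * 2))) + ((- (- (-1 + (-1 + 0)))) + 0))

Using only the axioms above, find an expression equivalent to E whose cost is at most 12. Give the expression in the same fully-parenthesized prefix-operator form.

((a * 2) + (-1 + -1))   [cost 12]

1. [add_zero →] (-1 + 0)  →  -1;  E = ((- (- (a * 2))) + ((- (- (-1 + -1))) + 0))
2. [neg_neg →] (- (- (a * 2)))  →  (a * 2);  E = ((a * 2) + ((- (- (-1 + -1))) + 0))
3. [neg_neg →] (- (- (-1 + -1)))  →  (-1 + -1);  E = ((a * 2) + ((-1 + -1) + 0))
4. [add_zero →] ((-1 + -1) + 0)  →  (-1 + -1);  cost 12 ≤ 12, done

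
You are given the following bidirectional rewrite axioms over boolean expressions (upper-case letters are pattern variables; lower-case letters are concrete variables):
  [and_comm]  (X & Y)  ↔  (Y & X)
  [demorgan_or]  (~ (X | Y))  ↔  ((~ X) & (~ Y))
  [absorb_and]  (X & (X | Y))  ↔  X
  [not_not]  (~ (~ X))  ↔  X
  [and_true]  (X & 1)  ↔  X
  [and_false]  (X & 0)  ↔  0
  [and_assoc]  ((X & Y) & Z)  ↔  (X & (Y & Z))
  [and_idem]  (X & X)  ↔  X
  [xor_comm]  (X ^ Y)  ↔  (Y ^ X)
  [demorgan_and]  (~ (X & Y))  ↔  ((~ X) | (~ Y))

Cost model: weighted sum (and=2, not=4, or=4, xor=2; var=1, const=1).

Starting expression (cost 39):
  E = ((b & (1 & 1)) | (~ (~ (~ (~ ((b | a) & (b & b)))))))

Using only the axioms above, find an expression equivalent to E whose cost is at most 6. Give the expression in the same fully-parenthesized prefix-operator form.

(b | b)   [cost 6]

(1) (~ (~ (~ (~ ((b | a) & (b & b))))))  =[not_not →]=  (~ (~ ((b | a) & (b & b))))    ⊢ ((b & (1 & 1)) | (~ (~ ((b | a) & (b & b)))))
(2) ((b | a) & (b & b))  =[and_comm →]=  ((b & b) & (b | a))    ⊢ ((b & (1 & 1)) | (~ (~ ((b & b) & (b | a)))))
(3) (~ (~ ((b & b) & (b | a))))  =[not_not →]=  ((b & b) & (b | a))    ⊢ ((b & (1 & 1)) | ((b & b) & (b | a)))
(4) (1 & 1)  =[and_true →]=  1    ⊢ ((b & 1) | ((b & b) & (b | a)))
(5) (b & 1)  =[and_true →]=  b    ⊢ (b | ((b & b) & (b | a)))
(6) (b & b)  =[and_idem →]=  b    ⊢ (b | (b & (b | a)))
(7) (b & (b | a))  =[absorb_and →]=  b    ⊢ cost 6, within 6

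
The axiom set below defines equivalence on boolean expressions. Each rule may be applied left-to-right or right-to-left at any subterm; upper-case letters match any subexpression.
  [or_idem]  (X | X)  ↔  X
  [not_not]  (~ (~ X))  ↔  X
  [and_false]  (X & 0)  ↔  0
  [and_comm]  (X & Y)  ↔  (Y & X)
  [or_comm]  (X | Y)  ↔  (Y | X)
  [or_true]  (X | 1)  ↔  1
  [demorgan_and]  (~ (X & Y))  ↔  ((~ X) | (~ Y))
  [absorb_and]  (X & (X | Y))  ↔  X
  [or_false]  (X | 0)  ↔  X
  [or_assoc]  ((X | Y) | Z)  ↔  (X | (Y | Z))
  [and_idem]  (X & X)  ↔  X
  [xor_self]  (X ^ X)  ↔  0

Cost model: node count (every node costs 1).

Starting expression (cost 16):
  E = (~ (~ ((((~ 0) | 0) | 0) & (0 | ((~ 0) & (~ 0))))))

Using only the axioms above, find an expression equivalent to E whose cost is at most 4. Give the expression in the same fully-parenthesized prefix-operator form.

((~ 0) | 0)   [cost 4]

1. [not_not →] (~ (~ ((((~ 0) | 0) | 0) & (0 | ((~ 0) & (~ 0))))))  →  ((((~ 0) | 0) | 0) & (0 | ((~ 0) & (~ 0))))
2. [and_idem →] ((~ 0) & (~ 0))  →  (~ 0);  E = ((((~ 0) | 0) | 0) & (0 | (~ 0)))
3. [and_comm →] ((((~ 0) | 0) | 0) & (0 | (~ 0)))  →  ((0 | (~ 0)) & (((~ 0) | 0) | 0))
4. [or_comm →] (0 | (~ 0))  →  ((~ 0) | 0);  E = (((~ 0) | 0) & (((~ 0) | 0) | 0))
5. [absorb_and →] (((~ 0) | 0) & (((~ 0) | 0) | 0))  →  ((~ 0) | 0);  cost 4 ≤ 4, done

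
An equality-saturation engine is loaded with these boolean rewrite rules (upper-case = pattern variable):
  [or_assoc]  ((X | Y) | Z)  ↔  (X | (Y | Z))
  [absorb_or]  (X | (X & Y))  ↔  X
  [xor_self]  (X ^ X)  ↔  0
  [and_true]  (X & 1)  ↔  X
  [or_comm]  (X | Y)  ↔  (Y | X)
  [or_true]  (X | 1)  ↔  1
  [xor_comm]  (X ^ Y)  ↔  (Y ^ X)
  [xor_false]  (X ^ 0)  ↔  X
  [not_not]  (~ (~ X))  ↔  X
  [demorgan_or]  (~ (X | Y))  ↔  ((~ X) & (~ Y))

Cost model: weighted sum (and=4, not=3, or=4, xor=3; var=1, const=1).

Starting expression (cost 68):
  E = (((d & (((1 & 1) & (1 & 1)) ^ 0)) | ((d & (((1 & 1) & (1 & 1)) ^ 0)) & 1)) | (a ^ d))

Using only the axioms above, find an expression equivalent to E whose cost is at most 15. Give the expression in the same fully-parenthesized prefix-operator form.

((d & 1) | (a ^ d))   [cost 15]

step 1: absorb_or (→) rewrites ((d & (((1 & 1) & (1 & 1)) ^ 0)) | ((d & (((1 & 1) & (1 & 1)) ^ 0)) & 1)) into (d & (((1 & 1) & (1 & 1)) ^ 0)), now ((d & (((1 & 1) & (1 & 1)) ^ 0)) | (a ^ d))
step 2: xor_false (→) rewrites (((1 & 1) & (1 & 1)) ^ 0) into ((1 & 1) & (1 & 1)), now ((d & ((1 & 1) & (1 & 1))) | (a ^ d))
step 3: and_true (→) rewrites (1 & 1) into 1, now ((d & ((1 & 1) & 1)) | (a ^ d))
step 4: and_true (→) rewrites ((1 & 1) & 1) into (1 & 1), now ((d & (1 & 1)) | (a ^ d))
step 5: and_true (→) rewrites (1 & 1) into 1, reaching cost 15 (bound 15)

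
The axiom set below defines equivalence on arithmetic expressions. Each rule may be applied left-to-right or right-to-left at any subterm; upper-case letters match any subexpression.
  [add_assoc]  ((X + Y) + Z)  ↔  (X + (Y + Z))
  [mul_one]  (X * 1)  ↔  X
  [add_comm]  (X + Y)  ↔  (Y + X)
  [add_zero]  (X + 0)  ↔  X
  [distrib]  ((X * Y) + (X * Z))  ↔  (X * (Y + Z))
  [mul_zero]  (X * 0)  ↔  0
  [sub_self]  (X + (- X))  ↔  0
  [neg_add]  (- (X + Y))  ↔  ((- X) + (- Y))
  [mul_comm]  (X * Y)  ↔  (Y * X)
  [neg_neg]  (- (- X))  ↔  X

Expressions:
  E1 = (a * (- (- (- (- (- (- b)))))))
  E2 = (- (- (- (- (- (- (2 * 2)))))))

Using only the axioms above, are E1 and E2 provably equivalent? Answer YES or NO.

Every axiom is a valid identity, so a rewrite proof would force E1 and E2 to agree under every assignment.
At a=0, b=0: E1 = 0 but E2 = 4; they differ, so no derivation exists.

NO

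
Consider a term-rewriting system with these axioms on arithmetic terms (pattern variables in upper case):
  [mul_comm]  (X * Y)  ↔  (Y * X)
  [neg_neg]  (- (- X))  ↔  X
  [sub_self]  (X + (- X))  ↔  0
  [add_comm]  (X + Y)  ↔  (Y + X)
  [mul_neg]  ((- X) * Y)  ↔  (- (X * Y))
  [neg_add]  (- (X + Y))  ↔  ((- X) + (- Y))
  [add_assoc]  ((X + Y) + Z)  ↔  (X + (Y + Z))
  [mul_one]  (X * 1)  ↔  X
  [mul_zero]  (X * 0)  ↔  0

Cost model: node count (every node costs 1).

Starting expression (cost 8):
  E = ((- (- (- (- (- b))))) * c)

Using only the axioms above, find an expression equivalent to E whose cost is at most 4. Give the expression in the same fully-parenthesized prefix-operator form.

((- b) * c)   [cost 4]

step 1: neg_neg (→) rewrites (- (- b)) into b, now ((- (- (- b))) * c)
step 2: neg_neg (→) rewrites (- (- (- b))) into (- b), reaching cost 4 (bound 4)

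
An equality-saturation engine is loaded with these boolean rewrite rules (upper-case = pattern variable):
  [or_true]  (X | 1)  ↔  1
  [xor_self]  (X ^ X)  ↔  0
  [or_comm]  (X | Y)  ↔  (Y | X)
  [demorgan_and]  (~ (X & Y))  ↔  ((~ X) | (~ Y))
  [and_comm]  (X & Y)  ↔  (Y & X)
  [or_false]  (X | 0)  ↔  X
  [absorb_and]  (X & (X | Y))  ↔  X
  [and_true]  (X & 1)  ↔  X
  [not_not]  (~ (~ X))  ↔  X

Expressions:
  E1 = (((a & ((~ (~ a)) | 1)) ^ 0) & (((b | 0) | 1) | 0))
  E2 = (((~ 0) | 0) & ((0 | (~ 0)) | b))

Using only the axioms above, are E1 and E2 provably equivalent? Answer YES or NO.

NO

All listed rules preserve value, hence provable equivalence implies equal values everywhere; look for a separating assignment.
a=0, b=0 gives E1 ↦ 0, E2 ↦ 1; values differ ⇒ not provably equivalent.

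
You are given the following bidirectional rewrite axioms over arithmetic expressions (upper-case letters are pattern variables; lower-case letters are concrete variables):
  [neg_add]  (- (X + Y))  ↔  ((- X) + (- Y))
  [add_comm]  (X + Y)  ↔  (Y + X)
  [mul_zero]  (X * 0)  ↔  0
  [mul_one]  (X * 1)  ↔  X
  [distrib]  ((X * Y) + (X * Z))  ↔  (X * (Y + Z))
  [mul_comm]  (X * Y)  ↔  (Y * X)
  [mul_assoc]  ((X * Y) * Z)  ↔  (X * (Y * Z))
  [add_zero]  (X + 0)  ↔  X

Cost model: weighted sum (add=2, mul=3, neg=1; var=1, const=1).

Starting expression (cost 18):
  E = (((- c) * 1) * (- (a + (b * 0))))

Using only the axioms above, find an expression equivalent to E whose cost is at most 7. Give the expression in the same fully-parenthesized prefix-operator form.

step 1: mul_zero (→) rewrites (b * 0) into 0, now (((- c) * 1) * (- (a + 0)))
step 2: add_zero (→) rewrites (a + 0) into a, now (((- c) * 1) * (- a))
step 3: mul_one (→) rewrites ((- c) * 1) into (- c), reaching cost 7 (bound 7)

((- c) * (- a))   [cost 7]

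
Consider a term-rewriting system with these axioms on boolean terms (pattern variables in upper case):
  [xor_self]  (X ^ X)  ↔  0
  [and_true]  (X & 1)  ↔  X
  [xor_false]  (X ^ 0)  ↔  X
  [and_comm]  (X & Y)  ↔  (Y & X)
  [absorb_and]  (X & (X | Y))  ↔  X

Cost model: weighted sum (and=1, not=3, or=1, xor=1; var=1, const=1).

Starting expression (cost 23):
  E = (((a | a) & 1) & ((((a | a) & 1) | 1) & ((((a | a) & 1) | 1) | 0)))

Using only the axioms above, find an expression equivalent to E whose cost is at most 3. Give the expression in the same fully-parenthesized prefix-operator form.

(a | a)   [cost 3]

(1) ((((a | a) & 1) | 1) & ((((a | a) & 1) | 1) | 0))  =[absorb_and →]=  (((a | a) & 1) | 1)    ⊢ (((a | a) & 1) & (((a | a) & 1) | 1))
(2) (((a | a) & 1) & (((a | a) & 1) | 1))  =[absorb_and →]=  ((a | a) & 1)
(3) ((a | a) & 1)  =[and_true →]=  (a | a)    ⊢ cost 3, within 3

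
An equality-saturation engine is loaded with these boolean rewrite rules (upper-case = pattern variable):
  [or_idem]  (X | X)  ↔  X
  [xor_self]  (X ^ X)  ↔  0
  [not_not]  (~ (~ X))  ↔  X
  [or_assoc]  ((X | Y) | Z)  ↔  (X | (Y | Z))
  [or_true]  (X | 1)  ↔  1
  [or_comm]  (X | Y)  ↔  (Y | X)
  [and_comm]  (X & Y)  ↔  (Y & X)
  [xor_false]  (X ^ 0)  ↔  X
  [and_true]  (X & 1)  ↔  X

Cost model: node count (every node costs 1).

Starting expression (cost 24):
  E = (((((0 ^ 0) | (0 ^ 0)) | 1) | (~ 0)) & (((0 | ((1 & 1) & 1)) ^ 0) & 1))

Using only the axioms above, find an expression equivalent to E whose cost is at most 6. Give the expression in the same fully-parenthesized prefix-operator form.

((0 | 1) | (~ 0))   [cost 6]

step 1: and_true (→) rewrites ((1 & 1) & 1) into (1 & 1), now (((((0 ^ 0) | (0 ^ 0)) | 1) | (~ 0)) & (((0 | (1 & 1)) ^ 0) & 1))
step 2: and_true (→) rewrites (((0 | (1 & 1)) ^ 0) & 1) into ((0 | (1 & 1)) ^ 0), now (((((0 ^ 0) | (0 ^ 0)) | 1) | (~ 0)) & ((0 | (1 & 1)) ^ 0))
step 3: and_true (→) rewrites (1 & 1) into 1, now (((((0 ^ 0) | (0 ^ 0)) | 1) | (~ 0)) & ((0 | 1) ^ 0))
step 4: or_idem (→) rewrites ((0 ^ 0) | (0 ^ 0)) into (0 ^ 0), now ((((0 ^ 0) | 1) | (~ 0)) & ((0 | 1) ^ 0))
step 5: or_true (→) rewrites (0 | 1) into 1, now ((((0 ^ 0) | 1) | (~ 0)) & (1 ^ 0))
step 6: xor_false (→) rewrites (0 ^ 0) into 0, now (((0 | 1) | (~ 0)) & (1 ^ 0))
step 7: xor_false (→) rewrites (1 ^ 0) into 1, now (((0 | 1) | (~ 0)) & 1)
step 8: and_true (→) rewrites (((0 | 1) | (~ 0)) & 1) into ((0 | 1) | (~ 0)), reaching cost 6 (bound 6)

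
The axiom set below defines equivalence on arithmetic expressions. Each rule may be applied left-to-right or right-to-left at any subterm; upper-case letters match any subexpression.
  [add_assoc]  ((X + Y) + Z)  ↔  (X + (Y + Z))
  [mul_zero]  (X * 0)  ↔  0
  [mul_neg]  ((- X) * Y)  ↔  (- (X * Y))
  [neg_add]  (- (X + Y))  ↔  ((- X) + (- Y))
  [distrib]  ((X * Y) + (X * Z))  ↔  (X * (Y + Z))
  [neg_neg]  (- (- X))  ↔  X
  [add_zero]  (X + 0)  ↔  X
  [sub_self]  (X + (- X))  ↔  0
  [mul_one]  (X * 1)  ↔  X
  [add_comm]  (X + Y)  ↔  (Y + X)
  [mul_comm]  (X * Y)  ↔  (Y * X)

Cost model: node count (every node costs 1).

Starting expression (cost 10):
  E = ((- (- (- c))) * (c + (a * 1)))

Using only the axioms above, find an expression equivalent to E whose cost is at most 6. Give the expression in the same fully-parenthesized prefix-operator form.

(1) (- (- c))  =[neg_neg →]=  c    ⊢ ((- c) * (c + (a * 1)))
(2) (c + (a * 1))  =[add_comm →]=  ((a * 1) + c)    ⊢ ((- c) * ((a * 1) + c))
(3) (a * 1)  =[mul_one →]=  a    ⊢ cost 6, within 6

((- c) * (a + c))   [cost 6]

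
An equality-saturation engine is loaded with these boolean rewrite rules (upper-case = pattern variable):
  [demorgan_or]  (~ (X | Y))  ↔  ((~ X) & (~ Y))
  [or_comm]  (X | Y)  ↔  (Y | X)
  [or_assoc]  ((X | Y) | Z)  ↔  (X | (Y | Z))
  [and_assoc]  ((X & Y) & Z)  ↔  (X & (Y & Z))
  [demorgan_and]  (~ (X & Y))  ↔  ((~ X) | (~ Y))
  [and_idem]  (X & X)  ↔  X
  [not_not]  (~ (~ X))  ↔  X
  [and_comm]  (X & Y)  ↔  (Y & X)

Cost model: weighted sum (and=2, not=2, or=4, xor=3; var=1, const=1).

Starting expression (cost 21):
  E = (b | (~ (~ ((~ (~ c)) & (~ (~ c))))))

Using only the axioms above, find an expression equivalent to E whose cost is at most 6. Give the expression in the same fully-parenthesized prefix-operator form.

1. [and_idem →] ((~ (~ c)) & (~ (~ c)))  →  (~ (~ c));  E = (b | (~ (~ (~ (~ c)))))
2. [not_not →] (~ (~ (~ (~ c))))  →  (~ (~ c));  E = (b | (~ (~ c)))
3. [not_not →] (~ (~ c))  →  c;  cost 6 ≤ 6, done

(b | c)   [cost 6]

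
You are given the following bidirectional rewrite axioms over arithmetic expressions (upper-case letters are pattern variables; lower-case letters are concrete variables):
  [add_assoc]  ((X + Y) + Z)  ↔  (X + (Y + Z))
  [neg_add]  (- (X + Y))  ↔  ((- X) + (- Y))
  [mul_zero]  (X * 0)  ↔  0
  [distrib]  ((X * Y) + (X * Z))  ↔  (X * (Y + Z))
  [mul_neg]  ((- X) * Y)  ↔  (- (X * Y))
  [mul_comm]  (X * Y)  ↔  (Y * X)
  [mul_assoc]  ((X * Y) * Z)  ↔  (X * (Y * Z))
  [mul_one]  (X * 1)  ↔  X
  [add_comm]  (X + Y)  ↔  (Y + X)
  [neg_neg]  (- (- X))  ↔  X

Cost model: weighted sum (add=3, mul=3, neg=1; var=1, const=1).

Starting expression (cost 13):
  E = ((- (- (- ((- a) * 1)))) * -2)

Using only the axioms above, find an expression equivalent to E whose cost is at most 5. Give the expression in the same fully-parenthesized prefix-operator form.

(a * -2)   [cost 5]

step 1: neg_neg (→) rewrites (- (- ((- a) * 1))) into ((- a) * 1), now ((- ((- a) * 1)) * -2)
step 2: mul_one (→) rewrites ((- a) * 1) into (- a), now ((- (- a)) * -2)
step 3: neg_neg (→) rewrites (- (- a)) into a, reaching cost 5 (bound 5)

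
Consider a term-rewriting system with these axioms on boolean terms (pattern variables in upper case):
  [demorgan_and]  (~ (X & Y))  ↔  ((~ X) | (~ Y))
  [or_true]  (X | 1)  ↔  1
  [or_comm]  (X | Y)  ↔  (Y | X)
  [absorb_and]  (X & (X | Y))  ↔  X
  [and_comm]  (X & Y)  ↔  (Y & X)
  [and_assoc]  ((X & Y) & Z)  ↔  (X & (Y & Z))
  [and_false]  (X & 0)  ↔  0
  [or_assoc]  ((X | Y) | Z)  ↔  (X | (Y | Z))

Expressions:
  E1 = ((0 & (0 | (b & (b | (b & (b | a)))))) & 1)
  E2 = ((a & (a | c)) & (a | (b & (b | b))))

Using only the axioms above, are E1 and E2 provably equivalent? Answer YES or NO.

Every axiom is a valid identity, so a rewrite proof would force E1 and E2 to agree under every assignment.
At a=1, b=0, c=0: E1 = 0 but E2 = 1; they differ, so no derivation exists.

NO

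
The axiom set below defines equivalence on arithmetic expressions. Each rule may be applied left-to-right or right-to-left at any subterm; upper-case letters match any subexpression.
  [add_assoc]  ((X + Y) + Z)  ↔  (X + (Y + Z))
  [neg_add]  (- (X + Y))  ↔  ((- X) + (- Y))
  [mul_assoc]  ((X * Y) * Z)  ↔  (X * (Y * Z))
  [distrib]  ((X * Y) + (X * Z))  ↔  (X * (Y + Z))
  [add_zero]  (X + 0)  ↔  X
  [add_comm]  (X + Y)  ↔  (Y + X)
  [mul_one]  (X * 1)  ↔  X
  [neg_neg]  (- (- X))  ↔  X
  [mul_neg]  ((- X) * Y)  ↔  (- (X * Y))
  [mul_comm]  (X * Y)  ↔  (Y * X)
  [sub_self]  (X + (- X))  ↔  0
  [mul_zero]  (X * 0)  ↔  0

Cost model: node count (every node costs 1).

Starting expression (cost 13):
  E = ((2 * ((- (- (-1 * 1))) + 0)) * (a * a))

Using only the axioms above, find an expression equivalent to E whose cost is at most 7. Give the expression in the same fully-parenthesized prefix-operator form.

1. [mul_one →] (-1 * 1)  →  -1;  E = ((2 * ((- (- -1)) + 0)) * (a * a))
2. [add_zero →] ((- (- -1)) + 0)  →  (- (- -1));  E = ((2 * (- (- -1))) * (a * a))
3. [neg_neg →] (- (- -1))  →  -1;  cost 7 ≤ 7, done

((2 * -1) * (a * a))   [cost 7]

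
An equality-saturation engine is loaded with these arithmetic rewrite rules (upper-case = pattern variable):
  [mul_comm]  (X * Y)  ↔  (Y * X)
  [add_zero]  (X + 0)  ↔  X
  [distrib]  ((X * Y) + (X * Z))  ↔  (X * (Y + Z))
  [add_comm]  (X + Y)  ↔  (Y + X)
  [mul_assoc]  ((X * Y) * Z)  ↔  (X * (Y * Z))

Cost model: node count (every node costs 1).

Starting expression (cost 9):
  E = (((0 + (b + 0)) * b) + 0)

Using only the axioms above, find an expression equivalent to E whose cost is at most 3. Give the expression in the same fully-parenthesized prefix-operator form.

1. [add_zero →] (b + 0)  →  b;  E = (((0 + b) * b) + 0)
2. [add_zero →] (((0 + b) * b) + 0)  →  ((0 + b) * b)
3. [add_comm →] (0 + b)  →  (b + 0);  E = ((b + 0) * b)
4. [add_zero →] (b + 0)  →  b;  cost 3 ≤ 3, done

(b * b)   [cost 3]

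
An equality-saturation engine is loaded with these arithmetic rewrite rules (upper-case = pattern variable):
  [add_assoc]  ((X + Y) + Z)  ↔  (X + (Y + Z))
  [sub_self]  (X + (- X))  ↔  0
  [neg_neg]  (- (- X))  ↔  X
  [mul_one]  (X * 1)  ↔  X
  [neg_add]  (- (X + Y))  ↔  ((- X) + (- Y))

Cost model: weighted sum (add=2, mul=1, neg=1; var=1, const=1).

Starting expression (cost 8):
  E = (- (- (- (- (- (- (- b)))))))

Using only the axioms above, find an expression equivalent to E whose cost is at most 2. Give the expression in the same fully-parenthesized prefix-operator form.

step 1: neg_neg (→) rewrites (- (- (- (- (- (- b)))))) into (- (- (- (- b)))), now (- (- (- (- (- b)))))
step 2: neg_neg (→) rewrites (- (- b)) into b, now (- (- (- b)))
step 3: neg_neg (→) rewrites (- (- (- b))) into (- b), reaching cost 2 (bound 2)

(- b)   [cost 2]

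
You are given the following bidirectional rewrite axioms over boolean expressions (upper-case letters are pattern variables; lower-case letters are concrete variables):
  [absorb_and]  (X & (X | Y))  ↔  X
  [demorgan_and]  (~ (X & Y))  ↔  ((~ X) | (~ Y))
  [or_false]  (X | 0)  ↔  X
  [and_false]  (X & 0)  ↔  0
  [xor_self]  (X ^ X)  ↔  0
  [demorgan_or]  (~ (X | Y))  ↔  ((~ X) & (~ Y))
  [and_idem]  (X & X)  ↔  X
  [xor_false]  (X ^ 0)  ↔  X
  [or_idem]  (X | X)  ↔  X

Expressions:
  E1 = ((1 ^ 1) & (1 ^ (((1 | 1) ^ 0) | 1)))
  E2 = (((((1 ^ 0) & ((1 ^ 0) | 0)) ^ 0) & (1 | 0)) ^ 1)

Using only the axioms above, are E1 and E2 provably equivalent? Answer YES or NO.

step 1: xor_false (→) rewrites ((1 | 1) ^ 0) into (1 | 1), now ((1 ^ 1) & (1 ^ ((1 | 1) | 1)))
step 2: or_idem (→) rewrites (1 | 1) into 1, now ((1 ^ 1) & (1 ^ (1 | 1)))
step 3: or_idem (→) rewrites (1 | 1) into 1, now ((1 ^ 1) & (1 ^ 1))
step 4: and_idem (→) rewrites ((1 ^ 1) & (1 ^ 1)) into (1 ^ 1)
step 5: absorb_and (←) rewrites 1 into (1 & (1 | 0)), now ((1 & (1 | 0)) ^ 1)
step 6: xor_false (←) rewrites 1 into (1 ^ 0), now (((1 ^ 0) & (1 | 0)) ^ 1)
step 7: xor_false (←) rewrites 1 into (1 ^ 0), now ((((1 ^ 0) ^ 0) & (1 | 0)) ^ 1)
step 8: absorb_and (←) rewrites (1 ^ 0) into ((1 ^ 0) & ((1 ^ 0) | 0)), which is E2

YES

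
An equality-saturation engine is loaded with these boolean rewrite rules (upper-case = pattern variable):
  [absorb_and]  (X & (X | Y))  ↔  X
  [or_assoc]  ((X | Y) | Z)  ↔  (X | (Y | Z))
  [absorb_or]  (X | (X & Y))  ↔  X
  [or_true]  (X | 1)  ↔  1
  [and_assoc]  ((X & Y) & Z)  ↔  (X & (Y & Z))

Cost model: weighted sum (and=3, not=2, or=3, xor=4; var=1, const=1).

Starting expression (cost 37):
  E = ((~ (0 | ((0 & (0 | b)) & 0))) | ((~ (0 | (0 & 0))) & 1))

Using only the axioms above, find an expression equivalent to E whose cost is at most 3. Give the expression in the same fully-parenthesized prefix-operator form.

(~ 0)   [cost 3]

1. [absorb_and →] (0 & (0 | b))  →  0;  E = ((~ (0 | (0 & 0))) | ((~ (0 | (0 & 0))) & 1))
2. [absorb_or →] ((~ (0 | (0 & 0))) | ((~ (0 | (0 & 0))) & 1))  →  (~ (0 | (0 & 0)))
3. [absorb_or →] (0 | (0 & 0))  →  0;  cost 3 ≤ 3, done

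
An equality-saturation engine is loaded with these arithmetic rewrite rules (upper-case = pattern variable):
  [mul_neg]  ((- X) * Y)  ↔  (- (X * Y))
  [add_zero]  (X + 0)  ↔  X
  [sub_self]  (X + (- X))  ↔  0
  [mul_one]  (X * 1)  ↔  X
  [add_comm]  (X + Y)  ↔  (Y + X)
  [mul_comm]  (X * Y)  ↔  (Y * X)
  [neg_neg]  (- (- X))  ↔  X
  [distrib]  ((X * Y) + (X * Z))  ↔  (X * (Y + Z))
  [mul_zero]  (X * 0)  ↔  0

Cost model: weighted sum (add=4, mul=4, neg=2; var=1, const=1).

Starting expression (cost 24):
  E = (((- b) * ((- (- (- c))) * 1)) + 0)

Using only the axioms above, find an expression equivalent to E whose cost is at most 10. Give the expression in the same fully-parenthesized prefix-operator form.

((- b) * (- c))   [cost 10]

(1) (((- b) * ((- (- (- c))) * 1)) + 0)  =[add_zero →]=  ((- b) * ((- (- (- c))) * 1))
(2) ((- (- (- c))) * 1)  =[mul_one →]=  (- (- (- c)))    ⊢ ((- b) * (- (- (- c))))
(3) (- (- c))  =[neg_neg →]=  c    ⊢ cost 10, within 10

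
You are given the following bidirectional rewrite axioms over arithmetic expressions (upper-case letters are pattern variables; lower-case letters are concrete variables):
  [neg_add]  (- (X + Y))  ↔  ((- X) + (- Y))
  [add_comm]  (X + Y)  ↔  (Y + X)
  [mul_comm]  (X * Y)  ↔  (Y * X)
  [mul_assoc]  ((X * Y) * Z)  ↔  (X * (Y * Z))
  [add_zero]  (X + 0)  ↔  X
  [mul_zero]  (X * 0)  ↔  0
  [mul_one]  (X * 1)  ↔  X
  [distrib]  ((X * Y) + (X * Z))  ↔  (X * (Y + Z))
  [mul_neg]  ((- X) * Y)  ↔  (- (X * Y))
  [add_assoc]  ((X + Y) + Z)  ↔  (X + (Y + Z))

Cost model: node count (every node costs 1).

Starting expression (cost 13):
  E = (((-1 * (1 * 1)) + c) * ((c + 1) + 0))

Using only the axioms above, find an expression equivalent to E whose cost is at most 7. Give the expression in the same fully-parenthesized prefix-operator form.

step 1: mul_one (→) rewrites (1 * 1) into 1, now (((-1 * 1) + c) * ((c + 1) + 0))
step 2: add_zero (→) rewrites ((c + 1) + 0) into (c + 1), now (((-1 * 1) + c) * (c + 1))
step 3: mul_one (→) rewrites (-1 * 1) into -1, reaching cost 7 (bound 7)

((-1 + c) * (c + 1))   [cost 7]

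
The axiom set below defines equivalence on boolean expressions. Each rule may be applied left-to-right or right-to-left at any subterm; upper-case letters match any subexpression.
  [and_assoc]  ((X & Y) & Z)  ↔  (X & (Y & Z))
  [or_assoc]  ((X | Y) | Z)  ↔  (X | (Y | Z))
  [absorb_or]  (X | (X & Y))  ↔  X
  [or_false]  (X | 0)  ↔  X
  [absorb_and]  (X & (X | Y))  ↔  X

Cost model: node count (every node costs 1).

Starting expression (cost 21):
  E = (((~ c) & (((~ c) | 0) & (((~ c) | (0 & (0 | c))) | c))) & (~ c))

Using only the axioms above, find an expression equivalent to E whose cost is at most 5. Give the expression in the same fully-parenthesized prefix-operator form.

((~ c) & (~ c))   [cost 5]

1. [absorb_and →] (0 & (0 | c))  →  0;  E = (((~ c) & (((~ c) | 0) & (((~ c) | 0) | c))) & (~ c))
2. [absorb_and →] (((~ c) | 0) & (((~ c) | 0) | c))  →  ((~ c) | 0);  E = (((~ c) & ((~ c) | 0)) & (~ c))
3. [absorb_and →] ((~ c) & ((~ c) | 0))  →  (~ c);  cost 5 ≤ 5, done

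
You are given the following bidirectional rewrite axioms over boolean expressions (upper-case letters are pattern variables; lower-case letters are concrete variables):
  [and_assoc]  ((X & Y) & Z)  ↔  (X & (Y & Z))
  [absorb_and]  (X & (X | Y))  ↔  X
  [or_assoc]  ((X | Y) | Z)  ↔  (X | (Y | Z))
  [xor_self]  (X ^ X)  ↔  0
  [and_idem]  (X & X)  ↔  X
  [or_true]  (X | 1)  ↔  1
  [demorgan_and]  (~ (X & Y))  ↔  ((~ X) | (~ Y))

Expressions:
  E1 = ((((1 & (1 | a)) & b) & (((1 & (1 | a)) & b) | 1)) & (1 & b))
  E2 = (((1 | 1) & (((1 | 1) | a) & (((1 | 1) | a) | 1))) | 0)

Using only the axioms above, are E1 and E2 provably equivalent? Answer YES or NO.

All listed rules preserve value, hence provable equivalence implies equal values everywhere; look for a separating assignment.
a=0, b=0 gives E1 ↦ 0, E2 ↦ 1; values differ ⇒ not provably equivalent.

NO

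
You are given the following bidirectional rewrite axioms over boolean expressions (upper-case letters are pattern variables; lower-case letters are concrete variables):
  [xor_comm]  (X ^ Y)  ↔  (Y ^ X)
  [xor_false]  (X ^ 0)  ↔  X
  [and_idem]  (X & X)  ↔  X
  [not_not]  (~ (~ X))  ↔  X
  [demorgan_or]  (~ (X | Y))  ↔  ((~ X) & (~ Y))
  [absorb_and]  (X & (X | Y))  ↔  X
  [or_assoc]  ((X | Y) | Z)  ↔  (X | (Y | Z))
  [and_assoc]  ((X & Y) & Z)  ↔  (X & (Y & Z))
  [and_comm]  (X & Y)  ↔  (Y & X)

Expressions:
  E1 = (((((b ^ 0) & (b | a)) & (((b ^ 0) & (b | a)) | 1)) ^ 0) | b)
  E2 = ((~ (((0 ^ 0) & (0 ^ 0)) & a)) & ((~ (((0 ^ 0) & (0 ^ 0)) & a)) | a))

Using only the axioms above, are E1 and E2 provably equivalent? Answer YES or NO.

Every axiom is a valid identity, so a rewrite proof would force E1 and E2 to agree under every assignment.
At a=0, b=0: E1 = 0 but E2 = 1; they differ, so no derivation exists.

NO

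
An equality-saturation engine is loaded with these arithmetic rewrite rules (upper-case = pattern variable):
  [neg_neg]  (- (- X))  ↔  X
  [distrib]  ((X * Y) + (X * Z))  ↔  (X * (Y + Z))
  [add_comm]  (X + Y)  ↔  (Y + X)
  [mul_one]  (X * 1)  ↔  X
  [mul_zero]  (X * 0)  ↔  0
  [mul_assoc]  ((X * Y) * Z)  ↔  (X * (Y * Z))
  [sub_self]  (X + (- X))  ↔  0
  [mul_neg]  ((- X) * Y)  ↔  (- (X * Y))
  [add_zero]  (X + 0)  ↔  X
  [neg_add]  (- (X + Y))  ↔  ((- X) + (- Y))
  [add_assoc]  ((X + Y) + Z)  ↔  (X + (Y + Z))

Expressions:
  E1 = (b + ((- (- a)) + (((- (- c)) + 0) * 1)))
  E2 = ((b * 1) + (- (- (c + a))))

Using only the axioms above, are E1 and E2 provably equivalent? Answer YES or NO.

YES

(1) (((- (- c)) + 0) * 1)  =[mul_one →]=  ((- (- c)) + 0)    ⊢ (b + ((- (- a)) + ((- (- c)) + 0)))
(2) (- (- c))  =[neg_neg →]=  c    ⊢ (b + ((- (- a)) + (c + 0)))
(3) (- (- a))  =[neg_neg →]=  a    ⊢ (b + (a + (c + 0)))
(4) (c + 0)  =[add_zero →]=  c    ⊢ (b + (a + c))
(5) (a + c)  =[add_comm →]=  (c + a)    ⊢ (b + (c + a))
(6) (c + a)  =[neg_neg ←]=  (- (- (c + a)))    ⊢ (b + (- (- (c + a))))
(7) b  =[mul_one ←]=  (b * 1)    ⊢ E2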